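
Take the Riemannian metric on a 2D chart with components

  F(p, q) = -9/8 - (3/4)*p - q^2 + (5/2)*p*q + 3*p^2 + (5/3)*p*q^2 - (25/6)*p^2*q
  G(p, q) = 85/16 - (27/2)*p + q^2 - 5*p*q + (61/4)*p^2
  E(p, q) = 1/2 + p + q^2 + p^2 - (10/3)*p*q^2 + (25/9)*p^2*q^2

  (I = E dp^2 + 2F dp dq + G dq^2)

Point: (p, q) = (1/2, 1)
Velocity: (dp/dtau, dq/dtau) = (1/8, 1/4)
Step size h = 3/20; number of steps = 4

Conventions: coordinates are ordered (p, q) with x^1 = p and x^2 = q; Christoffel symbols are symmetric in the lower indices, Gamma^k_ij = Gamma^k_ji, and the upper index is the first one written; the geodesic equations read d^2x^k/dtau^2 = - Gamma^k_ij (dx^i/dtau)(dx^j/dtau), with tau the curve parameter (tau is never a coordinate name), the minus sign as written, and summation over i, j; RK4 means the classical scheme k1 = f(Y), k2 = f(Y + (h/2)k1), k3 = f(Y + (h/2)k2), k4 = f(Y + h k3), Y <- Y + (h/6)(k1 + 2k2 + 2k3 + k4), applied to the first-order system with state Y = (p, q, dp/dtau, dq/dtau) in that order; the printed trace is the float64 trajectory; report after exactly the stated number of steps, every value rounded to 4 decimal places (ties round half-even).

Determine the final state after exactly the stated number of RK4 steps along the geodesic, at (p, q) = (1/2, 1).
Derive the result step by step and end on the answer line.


f(Y) = (dp/dtau, dq/dtau, -Gamma^p_ij Y'^i Y'^j, -Gamma^q_ij Y'^i Y'^j) with the Gammas evaluated at the stage position; h = 0.150000; intermediate values shown to 6 dp
step 0: p = 0.5000, q = 1.0000, dp/dtau = 0.1250, dq/dtau = 0.2500
step 1:
  k1: at (p, q) = (0.500000, 1.000000), (dp/dtau, dq/dtau) = (0.125000, 0.250000); Gamma_ppp = 3.579343, Gamma_ppq = -1.828169, Gamma_pqq = 1.842254, Gamma_qpp = 5.437246, Gamma_qpq = -3.337089, Gamma_qqq = 1.205634; k1 = (0.125000, 0.250000, -0.056808, 0.048259)
  k2: at (p, q) = (0.509375, 1.018750), (dp/dtau, dq/dtau) = (0.120739, 0.253619); Gamma_ppp = 3.580060, Gamma_ppq = -1.709769, Gamma_pqq = 1.662457, Gamma_qpp = 5.626448, Gamma_qpq = -3.239009, Gamma_qqq = 1.066425; k2 = (0.120739, 0.253619, -0.054411, 0.047751)
  k3: at (p, q) = (0.509055, 1.019021), (dp/dtau, dq/dtau) = (0.120919, 0.253581); Gamma_ppp = 3.585221, Gamma_ppq = -1.718706, Gamma_pqq = 1.673102, Gamma_qpp = 5.629557, Gamma_qpq = -3.251299, Gamma_qqq = 1.076909; k3 = (0.120919, 0.253581, -0.054607, 0.047827)
  k4: at (p, q) = (0.518138, 1.038037), (dp/dtau, dq/dtau) = (0.116809, 0.257174); Gamma_ppp = 3.583270, Gamma_ppq = -1.606084, Gamma_pqq = 1.509420, Gamma_qpp = 5.819048, Gamma_qpq = -3.152807, Gamma_qqq = 0.945772; k4 = (0.116809, 0.257174, -0.052228, 0.047473)
  Y <- Y + (h/6)(k1 + 2k2 + 2k3 + k4): p = 0.5181, q = 1.0380, dp/dtau = 0.1168, dq/dtau = 0.2572
step 2:
  k1: at (p, q) = (0.518128, 1.038039), (dp/dtau, dq/dtau) = (0.116823, 0.257172); Gamma_ppp = 3.583404, Gamma_ppq = -1.606323, Gamma_pqq = 1.509703, Gamma_qpp = 5.819095, Gamma_qpq = -3.153138, Gamma_qqq = 0.946052; k1 = (0.116823, 0.257172, -0.052233, 0.047477)
  k2: at (p, q) = (0.526890, 1.057327), (dp/dtau, dq/dtau) = (0.112906, 0.260733); Gamma_ppp = 3.579381, Gamma_ppq = -1.500480, Gamma_pqq = 1.362471, Gamma_qpp = 6.008876, Gamma_qpq = -3.055749, Gamma_qqq = 0.824175; k2 = (0.112906, 0.260733, -0.049909, 0.047284)
  k3: at (p, q) = (0.526596, 1.057594), (dp/dtau, dq/dtau) = (0.113080, 0.260718); Gamma_ppp = 3.584899, Gamma_ppq = -1.508684, Gamma_pqq = 1.371667, Gamma_qpp = 6.013130, Gamma_qpq = -3.068200, Gamma_qqq = 0.833862; k3 = (0.113080, 0.260718, -0.050120, 0.047342)
  k4: at (p, q) = (0.535090, 1.077147), (dp/dtau, dq/dtau) = (0.109305, 0.264274); Gamma_ppp = 3.578926, Gamma_ppq = -1.408463, Gamma_pqq = 1.238225, Gamma_qpp = 6.204104, Gamma_qpq = -2.971626, Gamma_qqq = 0.719974; k4 = (0.109305, 0.264274, -0.047867, 0.047272)
  Y <- Y + (h/6)(k1 + 2k2 + 2k3 + k4): p = 0.5351, q = 1.0771, dp/dtau = 0.1093, dq/dtau = 0.2643
step 3:
  k1: at (p, q) = (0.535081, 1.077148), (dp/dtau, dq/dtau) = (0.109319, 0.264272); Gamma_ppp = 3.579070, Gamma_ppq = -1.408688, Gamma_pqq = 1.238477, Gamma_qpp = 6.204169, Gamma_qpq = -2.971968, Gamma_qqq = 0.720240; k1 = (0.109319, 0.264272, -0.047873, 0.047275)
  k2: at (p, q) = (0.543280, 1.096969), (dp/dtau, dq/dtau) = (0.105729, 0.267818); Gamma_ppp = 3.571710, Gamma_ppq = -1.314949, Gamma_pqq = 1.119109, Gamma_qpp = 6.396421, Gamma_qpq = -2.877690, Gamma_qqq = 0.615386; k2 = (0.105729, 0.267818, -0.045728, 0.047327)
  k3: at (p, q) = (0.543010, 1.097234), (dp/dtau, dq/dtau) = (0.105890, 0.267822); Gamma_ppp = 3.577457, Gamma_ppq = -1.322420, Gamma_pqq = 1.127051, Gamma_qpp = 6.401752, Gamma_qpq = -2.890161, Gamma_qqq = 0.624294; k3 = (0.105890, 0.267822, -0.045948, 0.047367)
  k4: at (p, q) = (0.550964, 1.117321), (dp/dtau, dq/dtau) = (0.102427, 0.271377); Gamma_ppp = 3.568628, Gamma_ppq = -1.233993, Gamma_pqq = 1.019451, Gamma_qpp = 6.596077, Gamma_qpq = -2.797711, Gamma_qqq = 0.527221; k4 = (0.102427, 0.271377, -0.043917, 0.047504)
  Y <- Y + (h/6)(k1 + 2k2 + 2k3 + k4): p = 0.5510, q = 1.1173, dp/dtau = 0.1024, dq/dtau = 0.2714
step 4:
  k1: at (p, q) = (0.550955, 1.117321), (dp/dtau, dq/dtau) = (0.102441, 0.271376); Gamma_ppp = 3.568774, Gamma_ppq = -1.234195, Gamma_pqq = 1.019665, Gamma_qpp = 6.596157, Gamma_qpq = -2.798046, Gamma_qqq = 0.527461; k1 = (0.102441, 0.271376, -0.043923, 0.047506)
  k2: at (p, q) = (0.558638, 1.137675), (dp/dtau, dq/dtau) = (0.099146, 0.274939); Gamma_ppp = 3.558976, Gamma_ppq = -1.151802, Gamma_pqq = 0.924057, Gamma_qpp = 6.792673, Gamma_qpq = -2.708833, Gamma_qqq = 0.439071; k2 = (0.099146, 0.274939, -0.042041, 0.047719)
  k3: at (p, q) = (0.558391, 1.137942), (dp/dtau, dq/dtau) = (0.099288, 0.274955); Gamma_ppp = 3.564855, Gamma_ppq = -1.158585, Gamma_pqq = 0.930950, Gamma_qpp = 6.799007, Gamma_qpq = -2.721248, Gamma_qqq = 0.447272; k3 = (0.099288, 0.274955, -0.042265, 0.047739)
  k4: at (p, q) = (0.565848, 1.158565), (dp/dtau, dq/dtau) = (0.096101, 0.278537); Gamma_ppp = 3.553855, Gamma_ppq = -1.081129, Gamma_pqq = 0.845403, Gamma_qpp = 6.998372, Gamma_qpq = -2.634743, Gamma_qqq = 0.366431; k4 = (0.096101, 0.278537, -0.040532, 0.047990)
  Y <- Y + (h/6)(k1 + 2k2 + 2k3 + k4): p = 0.5658, q = 1.1586, dp/dtau = 0.0961, dq/dtau = 0.2785

Answer: p = 0.5658, q = 1.1586, dp/dtau = 0.0961, dq/dtau = 0.2785


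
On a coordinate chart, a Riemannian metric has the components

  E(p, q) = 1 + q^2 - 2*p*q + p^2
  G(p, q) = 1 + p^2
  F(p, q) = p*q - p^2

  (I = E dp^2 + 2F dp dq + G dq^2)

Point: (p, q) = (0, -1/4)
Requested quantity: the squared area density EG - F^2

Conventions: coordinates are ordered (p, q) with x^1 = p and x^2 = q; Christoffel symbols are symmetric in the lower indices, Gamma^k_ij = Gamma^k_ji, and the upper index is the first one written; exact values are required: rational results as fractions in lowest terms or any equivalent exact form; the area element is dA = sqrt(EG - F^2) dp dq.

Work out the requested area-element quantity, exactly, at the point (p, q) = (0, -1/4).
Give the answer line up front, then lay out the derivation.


Answer: EG - F^2 = 17/16

E = 17/16, F = 0, G = 1; EG - F^2 = 17/16


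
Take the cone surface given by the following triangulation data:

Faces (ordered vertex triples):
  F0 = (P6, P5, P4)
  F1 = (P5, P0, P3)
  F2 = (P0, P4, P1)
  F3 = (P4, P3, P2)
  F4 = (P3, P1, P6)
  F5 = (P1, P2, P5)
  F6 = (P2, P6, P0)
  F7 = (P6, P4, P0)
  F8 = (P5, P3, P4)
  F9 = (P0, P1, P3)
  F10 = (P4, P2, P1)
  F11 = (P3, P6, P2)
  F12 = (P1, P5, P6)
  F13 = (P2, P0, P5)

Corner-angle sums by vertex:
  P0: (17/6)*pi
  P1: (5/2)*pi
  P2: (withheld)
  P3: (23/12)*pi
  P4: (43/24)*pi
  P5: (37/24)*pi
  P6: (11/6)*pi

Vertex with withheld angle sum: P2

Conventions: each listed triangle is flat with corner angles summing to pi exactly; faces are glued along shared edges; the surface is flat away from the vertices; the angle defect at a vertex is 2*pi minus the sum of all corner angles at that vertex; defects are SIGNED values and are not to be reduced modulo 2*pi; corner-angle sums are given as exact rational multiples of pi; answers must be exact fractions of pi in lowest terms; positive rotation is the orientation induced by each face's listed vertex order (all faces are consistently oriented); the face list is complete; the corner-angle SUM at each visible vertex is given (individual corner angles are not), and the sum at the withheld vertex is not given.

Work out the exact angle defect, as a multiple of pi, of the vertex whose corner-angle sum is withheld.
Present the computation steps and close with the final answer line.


V = 7, E = 21, F = 14; chi = V - E + F = 0
Gauss-Bonnet: total defect = 2*pi*chi = 0; visible defects sum to (-5/12)*pi

Answer: defect(P2) = (5/12)*pi


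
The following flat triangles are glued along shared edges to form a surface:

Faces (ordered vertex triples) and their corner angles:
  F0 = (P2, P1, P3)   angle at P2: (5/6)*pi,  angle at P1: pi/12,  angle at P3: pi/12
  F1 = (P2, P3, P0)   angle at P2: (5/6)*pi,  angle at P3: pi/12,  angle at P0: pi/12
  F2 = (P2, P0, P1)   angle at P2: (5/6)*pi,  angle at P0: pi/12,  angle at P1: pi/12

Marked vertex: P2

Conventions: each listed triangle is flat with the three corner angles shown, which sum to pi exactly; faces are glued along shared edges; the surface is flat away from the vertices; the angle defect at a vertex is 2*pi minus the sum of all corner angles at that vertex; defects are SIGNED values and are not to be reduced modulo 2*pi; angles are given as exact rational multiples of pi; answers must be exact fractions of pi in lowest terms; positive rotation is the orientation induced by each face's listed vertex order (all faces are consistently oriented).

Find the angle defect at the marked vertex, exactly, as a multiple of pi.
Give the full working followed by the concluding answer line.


Sum of corner angles at P2: (5/2)*pi
defect = 2*pi - (5/2)*pi

Answer: defect(P2) = -pi/2


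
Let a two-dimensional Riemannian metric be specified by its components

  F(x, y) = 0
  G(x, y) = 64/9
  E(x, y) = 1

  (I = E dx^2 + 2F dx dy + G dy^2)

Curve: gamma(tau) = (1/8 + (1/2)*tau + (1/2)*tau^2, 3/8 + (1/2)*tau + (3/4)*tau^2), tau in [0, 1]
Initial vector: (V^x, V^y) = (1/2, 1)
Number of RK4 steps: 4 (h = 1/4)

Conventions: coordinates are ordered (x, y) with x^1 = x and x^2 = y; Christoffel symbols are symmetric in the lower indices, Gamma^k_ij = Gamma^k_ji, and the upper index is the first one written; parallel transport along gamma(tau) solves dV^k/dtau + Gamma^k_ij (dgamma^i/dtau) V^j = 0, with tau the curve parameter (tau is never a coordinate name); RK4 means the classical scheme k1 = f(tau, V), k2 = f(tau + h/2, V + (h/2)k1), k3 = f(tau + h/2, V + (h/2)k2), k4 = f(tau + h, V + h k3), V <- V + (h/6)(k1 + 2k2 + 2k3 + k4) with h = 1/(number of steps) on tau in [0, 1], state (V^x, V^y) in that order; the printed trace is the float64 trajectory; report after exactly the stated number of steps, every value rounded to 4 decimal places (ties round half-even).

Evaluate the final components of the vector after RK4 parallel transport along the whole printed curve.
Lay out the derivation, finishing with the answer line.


gamma'(tau) = (1/2 + tau, 1/2 + (3/2)*tau); f(tau, V)^k = -Gamma^k_ij(gamma(tau)) gamma'^i(tau) V^j; h = 1/4; intermediate values shown to 6 dp
curve data and Christoffel symbols at the stage parameters:
  tau = 0.000000: gamma = (0.125000, 0.375000), gamma' = (0.500000, 0.500000); Gamma_xxx = 0.000000, Gamma_xxy = 0.000000, Gamma_xyy = 0.000000, Gamma_yxx = 0.000000, Gamma_yxy = 0.000000, Gamma_yyy = 0.000000
  tau = 0.125000: gamma = (0.195312, 0.449219), gamma' = (0.625000, 0.687500); Gamma_xxx = 0.000000, Gamma_xxy = 0.000000, Gamma_xyy = 0.000000, Gamma_yxx = 0.000000, Gamma_yxy = 0.000000, Gamma_yyy = 0.000000
  tau = 0.250000: gamma = (0.281250, 0.546875), gamma' = (0.750000, 0.875000); Gamma_xxx = 0.000000, Gamma_xxy = 0.000000, Gamma_xyy = 0.000000, Gamma_yxx = 0.000000, Gamma_yxy = 0.000000, Gamma_yyy = 0.000000
  tau = 0.375000: gamma = (0.382812, 0.667969), gamma' = (0.875000, 1.062500); Gamma_xxx = 0.000000, Gamma_xxy = 0.000000, Gamma_xyy = 0.000000, Gamma_yxx = 0.000000, Gamma_yxy = 0.000000, Gamma_yyy = 0.000000
  tau = 0.500000: gamma = (0.500000, 0.812500), gamma' = (1.000000, 1.250000); Gamma_xxx = 0.000000, Gamma_xxy = 0.000000, Gamma_xyy = 0.000000, Gamma_yxx = 0.000000, Gamma_yxy = 0.000000, Gamma_yyy = 0.000000
  tau = 0.625000: gamma = (0.632812, 0.980469), gamma' = (1.125000, 1.437500); Gamma_xxx = 0.000000, Gamma_xxy = 0.000000, Gamma_xyy = 0.000000, Gamma_yxx = 0.000000, Gamma_yxy = 0.000000, Gamma_yyy = 0.000000
  tau = 0.750000: gamma = (0.781250, 1.171875), gamma' = (1.250000, 1.625000); Gamma_xxx = 0.000000, Gamma_xxy = 0.000000, Gamma_xyy = 0.000000, Gamma_yxx = 0.000000, Gamma_yxy = 0.000000, Gamma_yyy = 0.000000
  tau = 0.875000: gamma = (0.945312, 1.386719), gamma' = (1.375000, 1.812500); Gamma_xxx = 0.000000, Gamma_xxy = 0.000000, Gamma_xyy = 0.000000, Gamma_yxx = 0.000000, Gamma_yxy = 0.000000, Gamma_yyy = 0.000000
  tau = 1.000000: gamma = (1.125000, 1.625000), gamma' = (1.500000, 2.000000); Gamma_xxx = 0.000000, Gamma_xxy = 0.000000, Gamma_xyy = 0.000000, Gamma_yxx = 0.000000, Gamma_yxy = 0.000000, Gamma_yyy = 0.000000
step 0: V^x = 0.5000, V^y = 1.0000
step 1: k1 = (0.000000, 0.000000), k2 = (0.000000, 0.000000), k3 = (0.000000, 0.000000), k4 = (0.000000, 0.000000); V <- V + (h/6)(k1 + 2k2 + 2k3 + k4): V^x = 0.5000, V^y = 1.0000
step 2: k1 = (0.000000, 0.000000), k2 = (0.000000, 0.000000), k3 = (0.000000, 0.000000), k4 = (0.000000, 0.000000); V <- V + (h/6)(k1 + 2k2 + 2k3 + k4): V^x = 0.5000, V^y = 1.0000
step 3: k1 = (0.000000, 0.000000), k2 = (0.000000, 0.000000), k3 = (0.000000, 0.000000), k4 = (0.000000, 0.000000); V <- V + (h/6)(k1 + 2k2 + 2k3 + k4): V^x = 0.5000, V^y = 1.0000
step 4: k1 = (0.000000, 0.000000), k2 = (0.000000, 0.000000), k3 = (0.000000, 0.000000), k4 = (0.000000, 0.000000); V <- V + (h/6)(k1 + 2k2 + 2k3 + k4): V^x = 0.5000, V^y = 1.0000

Answer: V^x = 0.5000, V^y = 1.0000


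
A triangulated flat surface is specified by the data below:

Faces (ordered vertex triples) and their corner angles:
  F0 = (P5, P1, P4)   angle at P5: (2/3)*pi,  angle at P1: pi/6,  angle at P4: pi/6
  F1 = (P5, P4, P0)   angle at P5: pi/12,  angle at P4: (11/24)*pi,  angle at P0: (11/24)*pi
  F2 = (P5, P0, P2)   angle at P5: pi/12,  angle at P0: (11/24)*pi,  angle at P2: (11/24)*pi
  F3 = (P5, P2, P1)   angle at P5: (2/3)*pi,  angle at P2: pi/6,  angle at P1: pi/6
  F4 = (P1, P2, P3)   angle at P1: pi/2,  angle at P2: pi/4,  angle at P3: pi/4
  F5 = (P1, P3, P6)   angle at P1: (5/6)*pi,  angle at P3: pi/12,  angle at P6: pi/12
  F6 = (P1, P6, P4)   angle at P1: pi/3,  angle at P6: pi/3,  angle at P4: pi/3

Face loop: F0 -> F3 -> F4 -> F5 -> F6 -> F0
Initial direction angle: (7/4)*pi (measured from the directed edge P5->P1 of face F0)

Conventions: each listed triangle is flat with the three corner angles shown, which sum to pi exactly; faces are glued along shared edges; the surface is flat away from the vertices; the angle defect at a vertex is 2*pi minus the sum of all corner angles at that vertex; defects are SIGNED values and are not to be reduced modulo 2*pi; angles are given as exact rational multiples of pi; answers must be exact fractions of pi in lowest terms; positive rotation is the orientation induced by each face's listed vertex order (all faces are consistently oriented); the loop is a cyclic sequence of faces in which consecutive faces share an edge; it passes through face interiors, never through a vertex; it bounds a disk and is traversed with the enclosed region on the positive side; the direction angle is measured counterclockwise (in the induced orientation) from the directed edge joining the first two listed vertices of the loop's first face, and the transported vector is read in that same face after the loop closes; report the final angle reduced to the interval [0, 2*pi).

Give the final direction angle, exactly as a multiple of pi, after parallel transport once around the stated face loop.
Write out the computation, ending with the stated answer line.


enclosed vertex P1: corner angles sum to 2*pi, defect = 2*pi - 2*pi = 0
summing the enclosed defects onto the initial angle, mod 2*pi in the induced orientation:
final angle = (7/4)*pi + 0 = (7/4)*pi (mod 2*pi)

Answer: final direction angle = (7/4)*pi


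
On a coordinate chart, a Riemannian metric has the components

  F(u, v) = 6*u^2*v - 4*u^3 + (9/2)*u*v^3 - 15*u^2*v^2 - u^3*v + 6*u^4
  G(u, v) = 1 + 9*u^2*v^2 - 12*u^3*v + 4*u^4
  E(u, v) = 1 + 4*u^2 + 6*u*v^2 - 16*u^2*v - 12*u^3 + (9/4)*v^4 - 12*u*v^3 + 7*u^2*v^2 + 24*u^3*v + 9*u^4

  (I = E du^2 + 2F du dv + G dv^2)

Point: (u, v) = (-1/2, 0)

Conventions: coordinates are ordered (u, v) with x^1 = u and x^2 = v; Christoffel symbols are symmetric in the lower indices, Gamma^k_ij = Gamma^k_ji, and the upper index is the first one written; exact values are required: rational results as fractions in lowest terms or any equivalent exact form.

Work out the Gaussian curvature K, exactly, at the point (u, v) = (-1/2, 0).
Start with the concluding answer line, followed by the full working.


Answer: K = -128/207

E = 65/16, F = 7/8, G = 5/4, EG - F^2 = 69/16 at the point
E_u = -35/2, E_v = -7, F_u = -6, F_v = 13/8, G_u = -2, G_v = 3/2
E_vv = -5/2, F_uv = -27/4, G_uu = 12
Using the Brioschi determinant formula for K from the metric derivatives:
M1 = [[-E_vv/2 + F_uv - G_uu/2, E_u/2, F_u - E_v/2], [F_v - G_u/2, E, F], [G_v/2, F, G]] = [[-23/2, -35/4, -5/2], [21/8, 65/16, 7/8], [3/4, 7/8, 5/4]]; det M1 = -99/4
M2 = [[0, E_v/2, G_u/2], [E_v/2, E, F], [G_u/2, F, G]] = [[0, -7/2, -1], [-7/2, 65/16, 7/8], [-1, 7/8, 5/4]]; det M2 = -53/4
det M1 - det M2 = -23/2; K = -23/2 / (69/16)^2 = -128/207


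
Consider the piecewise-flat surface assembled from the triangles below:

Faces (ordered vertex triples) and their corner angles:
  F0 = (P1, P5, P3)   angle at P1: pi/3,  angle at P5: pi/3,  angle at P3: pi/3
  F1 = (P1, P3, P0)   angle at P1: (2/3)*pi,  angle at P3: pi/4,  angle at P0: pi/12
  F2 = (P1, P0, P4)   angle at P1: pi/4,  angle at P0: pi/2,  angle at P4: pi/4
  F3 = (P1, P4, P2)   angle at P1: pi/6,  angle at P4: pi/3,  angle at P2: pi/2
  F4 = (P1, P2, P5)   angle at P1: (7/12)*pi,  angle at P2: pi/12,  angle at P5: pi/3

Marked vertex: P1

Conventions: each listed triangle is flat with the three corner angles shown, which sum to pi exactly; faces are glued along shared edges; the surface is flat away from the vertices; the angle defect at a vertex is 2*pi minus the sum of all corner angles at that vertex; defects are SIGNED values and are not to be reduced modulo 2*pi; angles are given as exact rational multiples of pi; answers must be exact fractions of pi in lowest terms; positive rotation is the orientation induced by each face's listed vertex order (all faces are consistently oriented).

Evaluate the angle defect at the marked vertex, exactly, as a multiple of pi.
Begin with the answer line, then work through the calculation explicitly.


Answer: defect(P1) = 0

Sum of corner angles at P1: 2*pi
defect = 2*pi - 2*pi


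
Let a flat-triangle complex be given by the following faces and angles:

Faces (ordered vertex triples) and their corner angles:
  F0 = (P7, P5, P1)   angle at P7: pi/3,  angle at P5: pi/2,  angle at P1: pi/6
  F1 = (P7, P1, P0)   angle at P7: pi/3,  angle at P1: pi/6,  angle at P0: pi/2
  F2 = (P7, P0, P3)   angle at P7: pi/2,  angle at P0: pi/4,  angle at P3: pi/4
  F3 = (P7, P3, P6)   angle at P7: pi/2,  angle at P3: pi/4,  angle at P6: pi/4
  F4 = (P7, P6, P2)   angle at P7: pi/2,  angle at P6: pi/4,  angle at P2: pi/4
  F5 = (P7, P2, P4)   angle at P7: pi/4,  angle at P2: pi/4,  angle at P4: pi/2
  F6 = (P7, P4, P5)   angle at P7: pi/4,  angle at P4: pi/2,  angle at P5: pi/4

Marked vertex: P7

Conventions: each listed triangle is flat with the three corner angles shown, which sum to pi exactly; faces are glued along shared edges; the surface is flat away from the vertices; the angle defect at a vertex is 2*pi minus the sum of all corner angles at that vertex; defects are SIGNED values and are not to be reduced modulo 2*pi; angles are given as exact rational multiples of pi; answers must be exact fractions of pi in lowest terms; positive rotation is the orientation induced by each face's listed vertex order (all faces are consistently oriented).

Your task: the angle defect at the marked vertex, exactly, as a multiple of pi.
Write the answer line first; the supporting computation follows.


Answer: defect(P7) = (-2/3)*pi

Sum of corner angles at P7: (8/3)*pi
defect = 2*pi - (8/3)*pi


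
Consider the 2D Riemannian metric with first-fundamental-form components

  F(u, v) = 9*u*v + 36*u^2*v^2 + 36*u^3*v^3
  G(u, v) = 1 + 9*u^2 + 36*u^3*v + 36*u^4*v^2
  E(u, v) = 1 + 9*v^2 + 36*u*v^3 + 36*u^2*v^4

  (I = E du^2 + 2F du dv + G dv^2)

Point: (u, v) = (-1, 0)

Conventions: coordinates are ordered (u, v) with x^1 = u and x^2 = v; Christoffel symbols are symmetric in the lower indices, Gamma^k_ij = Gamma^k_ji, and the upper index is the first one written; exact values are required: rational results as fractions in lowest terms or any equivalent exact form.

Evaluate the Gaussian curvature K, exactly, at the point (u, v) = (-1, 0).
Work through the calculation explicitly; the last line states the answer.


E = 1, F = 0, G = 10, EG - F^2 = 10 at the point
E_u = 0, E_v = 0, F_u = 0, F_v = -9, G_u = -18, G_v = -36
E_vv = 18, F_uv = 9, G_uu = 18
Using the Brioschi determinant formula for K from the metric derivatives:
M1 = [[-E_vv/2 + F_uv - G_uu/2, E_u/2, F_u - E_v/2], [F_v - G_u/2, E, F], [G_v/2, F, G]] = [[-9, 0, 0], [0, 1, 0], [-18, 0, 10]]; det M1 = -90
M2 = [[0, E_v/2, G_u/2], [E_v/2, E, F], [G_u/2, F, G]] = [[0, 0, -9], [0, 1, 0], [-9, 0, 10]]; det M2 = -81
det M1 - det M2 = -9; K = -9 / (10)^2 = -9/100

Answer: K = -9/100


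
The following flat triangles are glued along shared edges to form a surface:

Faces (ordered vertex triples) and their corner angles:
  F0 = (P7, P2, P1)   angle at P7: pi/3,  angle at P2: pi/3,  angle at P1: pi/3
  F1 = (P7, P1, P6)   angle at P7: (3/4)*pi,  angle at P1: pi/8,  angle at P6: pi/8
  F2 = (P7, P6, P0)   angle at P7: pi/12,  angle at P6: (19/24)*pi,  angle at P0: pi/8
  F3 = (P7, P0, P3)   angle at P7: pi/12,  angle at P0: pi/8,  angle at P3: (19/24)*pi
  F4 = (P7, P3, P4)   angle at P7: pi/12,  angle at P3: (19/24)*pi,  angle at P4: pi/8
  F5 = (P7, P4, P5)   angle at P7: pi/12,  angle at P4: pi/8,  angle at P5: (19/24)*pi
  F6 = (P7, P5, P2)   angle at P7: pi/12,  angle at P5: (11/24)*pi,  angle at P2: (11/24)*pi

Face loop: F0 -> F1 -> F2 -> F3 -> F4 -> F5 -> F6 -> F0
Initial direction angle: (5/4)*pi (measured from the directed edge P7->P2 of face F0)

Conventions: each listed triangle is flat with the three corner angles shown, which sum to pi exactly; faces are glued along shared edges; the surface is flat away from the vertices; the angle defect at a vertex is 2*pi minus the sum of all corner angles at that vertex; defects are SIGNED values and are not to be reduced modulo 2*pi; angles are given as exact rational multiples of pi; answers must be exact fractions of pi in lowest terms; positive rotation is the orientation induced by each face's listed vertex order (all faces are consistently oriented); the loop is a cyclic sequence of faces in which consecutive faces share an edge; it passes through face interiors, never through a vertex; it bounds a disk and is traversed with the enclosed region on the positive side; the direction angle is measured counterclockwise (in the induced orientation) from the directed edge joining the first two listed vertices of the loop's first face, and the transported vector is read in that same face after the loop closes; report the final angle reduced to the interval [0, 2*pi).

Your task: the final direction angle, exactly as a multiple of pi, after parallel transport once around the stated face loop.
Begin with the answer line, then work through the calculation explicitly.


Answer: final direction angle = (7/4)*pi

enclosed vertex P7: corner angles sum to (3/2)*pi, defect = 2*pi - (3/2)*pi = pi/2
by Gauss-Bonnet the loop rotates the vector by the enclosed defect sum (positive orientation, mod 2*pi)
final angle = (5/4)*pi + pi/2 = (7/4)*pi (mod 2*pi)


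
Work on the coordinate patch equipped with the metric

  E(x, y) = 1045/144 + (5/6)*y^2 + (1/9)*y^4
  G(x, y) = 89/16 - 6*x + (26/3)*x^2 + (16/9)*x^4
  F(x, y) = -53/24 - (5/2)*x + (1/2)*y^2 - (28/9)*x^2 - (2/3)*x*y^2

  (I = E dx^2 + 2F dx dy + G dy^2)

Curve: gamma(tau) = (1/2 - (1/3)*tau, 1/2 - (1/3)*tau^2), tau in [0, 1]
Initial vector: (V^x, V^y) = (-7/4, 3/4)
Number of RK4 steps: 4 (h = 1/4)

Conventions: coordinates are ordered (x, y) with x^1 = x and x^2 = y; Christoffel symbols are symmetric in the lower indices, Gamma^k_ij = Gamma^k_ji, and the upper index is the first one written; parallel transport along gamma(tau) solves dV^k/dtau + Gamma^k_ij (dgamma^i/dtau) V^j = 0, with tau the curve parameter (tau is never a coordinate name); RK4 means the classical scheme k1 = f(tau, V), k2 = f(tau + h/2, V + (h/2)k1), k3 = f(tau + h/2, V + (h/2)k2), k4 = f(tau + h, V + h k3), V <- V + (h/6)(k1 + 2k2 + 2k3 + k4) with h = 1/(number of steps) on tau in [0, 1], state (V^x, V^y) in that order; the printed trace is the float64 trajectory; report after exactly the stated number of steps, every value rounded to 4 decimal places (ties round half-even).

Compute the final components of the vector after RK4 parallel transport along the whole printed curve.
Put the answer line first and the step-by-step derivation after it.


Answer: V^x = -1.2559, V^y = 1.6877

gamma'(tau) = (-1/3, -(2/3)*tau); f(tau, V)^k = -Gamma^k_ij(gamma(tau)) gamma'^i(tau) V^j; h = 1/4; intermediate values shown to 6 dp
curve data and Christoffel symbols at the stage parameters:
  tau = 0.000000: gamma = (0.500000, 0.500000), gamma' = (-0.333333, 0.000000); Gamma_xxx = -1.405103, Gamma_xxy = 0.517276, Gamma_xyy = -0.419840, Gamma_yxx = -2.503131, Gamma_yxy = 0.815545, Gamma_yyy = -0.363821
  tau = 0.125000: gamma = (0.458333, 0.494792), gamma' = (-0.333333, -0.083333); Gamma_xxx = -1.209118, Gamma_xxy = 0.373063, Gamma_xyy = -0.271107, Gamma_yxx = -2.280045, Gamma_yxy = 0.592571, Gamma_yyy = -0.227868
  tau = 0.250000: gamma = (0.416667, 0.479167), gamma' = (-0.333333, -0.166667); Gamma_xxx = -1.035966, Gamma_xxy = 0.254355, Gamma_xyy = -0.147987, Gamma_yxx = -2.065265, Gamma_yxy = 0.393743, Gamma_yyy = -0.119751
  tau = 0.375000: gamma = (0.375000, 0.453125), gamma' = (-0.333333, -0.250000); Gamma_xxx = -0.883336, Gamma_xxy = 0.156712, Gamma_xyy = -0.044873, Gamma_yxx = -1.858888, Gamma_yxy = 0.217021, Gamma_yyy = -0.034708
  tau = 0.500000: gamma = (0.333333, 0.416667), gamma' = (-0.333333, -0.333333); Gamma_xxx = -0.749119, Gamma_xxy = 0.076398, Gamma_xyy = 0.042581, Gamma_yxx = -1.661278, Gamma_yxy = 0.060623, Gamma_yyy = 0.031267
  tau = 0.625000: gamma = (0.291667, 0.369792), gamma' = (-0.333333, -0.416667); Gamma_xxx = -0.631398, Gamma_xxy = 0.010303, Gamma_xyy = 0.117669, Gamma_yxx = -1.473016, Gamma_yxy = -0.077026, Gamma_yyy = 0.081505
  tau = 0.750000: gamma = (0.250000, 0.312500), gamma' = (-0.333333, -0.500000); Gamma_xxx = -0.528425, Gamma_xxy = -0.044129, Gamma_xyy = 0.182824, Gamma_yxx = -1.294831, Gamma_yxy = -0.197339, Gamma_yyy = 0.118756
  tau = 0.875000: gamma = (0.208333, 0.244792), gamma' = (-0.333333, -0.583333); Gamma_xxx = -0.438603, Gamma_xxy = -0.088968, Gamma_xyy = 0.239758, Gamma_yxx = -1.127503, Gamma_yxy = -0.301617, Gamma_yyy = 0.145252
  tau = 1.000000: gamma = (0.166667, 0.166667), gamma' = (-0.333333, -0.666667); Gamma_xxx = -0.360485, Gamma_xxy = -0.125853, Gamma_xyy = 0.289599, Gamma_yxx = -0.971776, Gamma_yxy = -0.391077, Gamma_yyy = 0.162780
step 0: V^x = -1.7500, V^y = 0.7500
step 1: k1 = (0.948963, 1.664046), k2 = (0.704281, 1.330351), k3 = (0.711413, 1.344639), k4 = (0.541550, 1.100007); V <- V + (h/6)(k1 + 2k2 + 2k3 + k4): V^x = -1.5699, V^y = 1.0881
step 2: k1 = (0.540992, 1.098835), k2 = (0.433754, 0.927375), k3 = (0.436296, 0.933590), k4 = (0.379990, 0.819914); V <- V + (h/6)(k1 + 2k2 + 2k3 + k4): V^x = -1.4590, V^y = 1.3231
step 3: k1 = (0.379650, 0.819001), k2 = (0.365817, 0.750210), k3 = (0.365722, 0.751044), k4 = (0.386956, 0.715545); V <- V + (h/6)(k1 + 2k2 + 2k3 + k4): V^x = -1.3661, V^y = 1.5122
step 4: k1 = (0.386763, 0.714756), k2 = (0.437543, 0.701812), k3 = (0.436107, 0.698335), k4 = (0.511422, 0.698125); V <- V + (h/6)(k1 + 2k2 + 2k3 + k4): V^x = -1.2559, V^y = 1.6877


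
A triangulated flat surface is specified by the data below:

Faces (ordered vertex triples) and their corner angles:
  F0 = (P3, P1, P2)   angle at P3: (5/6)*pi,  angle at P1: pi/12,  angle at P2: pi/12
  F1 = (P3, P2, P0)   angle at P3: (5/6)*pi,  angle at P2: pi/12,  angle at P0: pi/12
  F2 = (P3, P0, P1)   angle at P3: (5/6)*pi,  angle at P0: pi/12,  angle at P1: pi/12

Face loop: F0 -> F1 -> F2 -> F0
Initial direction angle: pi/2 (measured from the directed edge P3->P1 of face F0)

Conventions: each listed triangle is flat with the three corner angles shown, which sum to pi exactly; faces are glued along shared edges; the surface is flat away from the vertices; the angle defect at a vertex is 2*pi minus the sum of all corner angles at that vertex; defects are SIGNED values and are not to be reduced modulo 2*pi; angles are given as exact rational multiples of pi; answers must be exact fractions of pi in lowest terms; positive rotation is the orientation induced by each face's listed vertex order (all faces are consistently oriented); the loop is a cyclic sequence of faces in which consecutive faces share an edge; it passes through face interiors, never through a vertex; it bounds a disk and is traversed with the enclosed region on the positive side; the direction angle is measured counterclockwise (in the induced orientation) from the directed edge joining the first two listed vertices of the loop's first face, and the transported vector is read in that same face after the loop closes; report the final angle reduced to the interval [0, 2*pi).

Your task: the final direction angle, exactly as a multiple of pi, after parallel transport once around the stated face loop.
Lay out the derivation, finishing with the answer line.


enclosed vertex P3: corner angles sum to (5/2)*pi, defect = 2*pi - (5/2)*pi = -pi/2
summing the enclosed defects onto the initial angle, mod 2*pi in the induced orientation:
final angle = pi/2 - pi/2 = 0 (mod 2*pi)

Answer: final direction angle = 0


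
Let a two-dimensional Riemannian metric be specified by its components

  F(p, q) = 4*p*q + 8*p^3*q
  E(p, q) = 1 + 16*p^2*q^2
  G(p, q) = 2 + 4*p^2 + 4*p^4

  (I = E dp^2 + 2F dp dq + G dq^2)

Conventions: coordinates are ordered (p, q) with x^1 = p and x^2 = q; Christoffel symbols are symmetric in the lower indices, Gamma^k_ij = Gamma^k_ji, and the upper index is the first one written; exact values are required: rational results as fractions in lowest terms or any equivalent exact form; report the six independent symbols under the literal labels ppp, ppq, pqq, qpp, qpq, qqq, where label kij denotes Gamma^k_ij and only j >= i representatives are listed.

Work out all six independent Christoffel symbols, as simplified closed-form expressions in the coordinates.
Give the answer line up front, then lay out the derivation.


Answer: Gamma_ppp = 8*p*q^2/(2*p^4 + 8*p^2*q^2 + 2*p^2 + 1), Gamma_ppq = 8*p^2*q/(2*p^4 + 8*p^2*q^2 + 2*p^2 + 1), Gamma_pqq = 0, Gamma_qpp = (4*p^2*q + 2*q)/(2*p^4 + 8*p^2*q^2 + 2*p^2 + 1), Gamma_qpq = (4*p^3 + 2*p)/(2*p^4 + 8*p^2*q^2 + 2*p^2 + 1), Gamma_qqq = 0

E = 1 + 16*p^2*q^2; F = 4*p*q + 8*p^3*q; G = 2 + 4*p^2 + 4*p^4
Gamma^k_ij = (1/2) g^{kl} (d_i g_jl + d_j g_il - d_l g_ij), with g^inv = (1/(EG-F^2)) [[G, -F], [-F, E]]
first partials: E_p = 32*p*q^2, E_q = 32*p^2*q, F_p = 4*q + 24*p^2*q, F_q = 4*p + 8*p^3, G_p = 8*p + 16*p^3, G_q = 0
D = EG - F^2 = 2 + 4*p^2 + 16*p^2*q^2 + 4*p^4
expanded: Gamma^p_pp = (G E_p - 2F F_p + F E_q)/(2D), Gamma^p_pq = (G E_q - F G_p)/(2D), Gamma^p_qq = (2G F_q - G G_p - F G_q)/(2D), Gamma^q_pp = (2E F_p - E E_q - F E_p)/(2D), Gamma^q_pq = (E G_p - F E_q)/(2D), Gamma^q_qq = (E G_q - 2F F_q + F G_p)/(2D); substitute and cancel common factors


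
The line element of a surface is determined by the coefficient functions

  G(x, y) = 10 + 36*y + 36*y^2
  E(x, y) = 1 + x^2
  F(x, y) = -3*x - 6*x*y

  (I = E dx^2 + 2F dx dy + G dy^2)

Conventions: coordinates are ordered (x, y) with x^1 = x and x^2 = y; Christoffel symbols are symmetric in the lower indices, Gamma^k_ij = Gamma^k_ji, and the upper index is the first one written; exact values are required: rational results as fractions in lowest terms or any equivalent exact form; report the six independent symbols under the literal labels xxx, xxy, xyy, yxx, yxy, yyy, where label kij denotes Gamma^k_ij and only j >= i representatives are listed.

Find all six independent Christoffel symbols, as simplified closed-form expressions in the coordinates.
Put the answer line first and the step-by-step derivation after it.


Answer: Gamma_xxx = x/(x^2 + 36*y^2 + 36*y + 10), Gamma_xxy = 0, Gamma_xyy = -6*x/(x^2 + 36*y^2 + 36*y + 10), Gamma_yxx = (-6*y - 3)/(x^2 + 36*y^2 + 36*y + 10), Gamma_yxy = 0, Gamma_yyy = (36*y + 18)/(x^2 + 36*y^2 + 36*y + 10)

E = 1 + x^2; F = -3*x - 6*x*y; G = 10 + 36*y + 36*y^2
Gamma^k_ij = (1/2) g^{kl} (d_i g_jl + d_j g_il - d_l g_ij), with g^inv = (1/(EG-F^2)) [[G, -F], [-F, E]]
first partials: E_x = 2*x, E_y = 0, F_x = -3 - 6*y, F_y = -6*x, G_x = 0, G_y = 36 + 72*y
D = EG - F^2 = 10 + 36*y + 36*y^2 + x^2
expanded: Gamma^x_xx = (G E_x - 2F F_x + F E_y)/(2D), Gamma^x_xy = (G E_y - F G_x)/(2D), Gamma^x_yy = (2G F_y - G G_x - F G_y)/(2D), Gamma^y_xx = (2E F_x - E E_y - F E_x)/(2D), Gamma^y_xy = (E G_x - F E_y)/(2D), Gamma^y_yy = (E G_y - 2F F_y + F G_x)/(2D); substitute and cancel common factors


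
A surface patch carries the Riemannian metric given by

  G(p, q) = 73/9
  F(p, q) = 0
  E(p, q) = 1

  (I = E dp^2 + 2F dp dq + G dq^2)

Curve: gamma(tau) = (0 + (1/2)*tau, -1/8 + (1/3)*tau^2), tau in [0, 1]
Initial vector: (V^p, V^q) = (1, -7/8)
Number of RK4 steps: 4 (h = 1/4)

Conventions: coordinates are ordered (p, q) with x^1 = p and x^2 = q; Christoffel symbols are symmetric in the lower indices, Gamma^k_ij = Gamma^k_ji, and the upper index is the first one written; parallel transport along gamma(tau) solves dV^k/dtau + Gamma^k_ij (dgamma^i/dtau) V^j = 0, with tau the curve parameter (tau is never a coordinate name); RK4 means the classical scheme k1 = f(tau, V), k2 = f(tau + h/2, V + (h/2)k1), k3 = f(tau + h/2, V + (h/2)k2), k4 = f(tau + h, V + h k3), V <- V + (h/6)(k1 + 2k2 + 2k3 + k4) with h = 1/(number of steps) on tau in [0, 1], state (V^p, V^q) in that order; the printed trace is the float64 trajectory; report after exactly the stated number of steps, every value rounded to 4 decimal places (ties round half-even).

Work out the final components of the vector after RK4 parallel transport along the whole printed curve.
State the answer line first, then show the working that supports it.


Answer: V^p = 1.0000, V^q = -0.8750

gamma'(tau) = (1/2, (2/3)*tau); f(tau, V)^k = -Gamma^k_ij(gamma(tau)) gamma'^i(tau) V^j; h = 1/4; intermediate values shown to 6 dp
curve data and Christoffel symbols at the stage parameters:
  tau = 0.000000: gamma = (0.000000, -0.125000), gamma' = (0.500000, 0.000000); Gamma_ppp = 0.000000, Gamma_ppq = 0.000000, Gamma_pqq = 0.000000, Gamma_qpp = 0.000000, Gamma_qpq = 0.000000, Gamma_qqq = 0.000000
  tau = 0.125000: gamma = (0.062500, -0.119792), gamma' = (0.500000, 0.083333); Gamma_ppp = 0.000000, Gamma_ppq = 0.000000, Gamma_pqq = 0.000000, Gamma_qpp = 0.000000, Gamma_qpq = 0.000000, Gamma_qqq = 0.000000
  tau = 0.250000: gamma = (0.125000, -0.104167), gamma' = (0.500000, 0.166667); Gamma_ppp = 0.000000, Gamma_ppq = 0.000000, Gamma_pqq = 0.000000, Gamma_qpp = 0.000000, Gamma_qpq = 0.000000, Gamma_qqq = 0.000000
  tau = 0.375000: gamma = (0.187500, -0.078125), gamma' = (0.500000, 0.250000); Gamma_ppp = 0.000000, Gamma_ppq = 0.000000, Gamma_pqq = 0.000000, Gamma_qpp = 0.000000, Gamma_qpq = 0.000000, Gamma_qqq = 0.000000
  tau = 0.500000: gamma = (0.250000, -0.041667), gamma' = (0.500000, 0.333333); Gamma_ppp = 0.000000, Gamma_ppq = 0.000000, Gamma_pqq = 0.000000, Gamma_qpp = 0.000000, Gamma_qpq = 0.000000, Gamma_qqq = 0.000000
  tau = 0.625000: gamma = (0.312500, 0.005208), gamma' = (0.500000, 0.416667); Gamma_ppp = 0.000000, Gamma_ppq = 0.000000, Gamma_pqq = 0.000000, Gamma_qpp = 0.000000, Gamma_qpq = 0.000000, Gamma_qqq = 0.000000
  tau = 0.750000: gamma = (0.375000, 0.062500), gamma' = (0.500000, 0.500000); Gamma_ppp = 0.000000, Gamma_ppq = 0.000000, Gamma_pqq = 0.000000, Gamma_qpp = 0.000000, Gamma_qpq = 0.000000, Gamma_qqq = 0.000000
  tau = 0.875000: gamma = (0.437500, 0.130208), gamma' = (0.500000, 0.583333); Gamma_ppp = 0.000000, Gamma_ppq = 0.000000, Gamma_pqq = 0.000000, Gamma_qpp = 0.000000, Gamma_qpq = 0.000000, Gamma_qqq = 0.000000
  tau = 1.000000: gamma = (0.500000, 0.208333), gamma' = (0.500000, 0.666667); Gamma_ppp = 0.000000, Gamma_ppq = 0.000000, Gamma_pqq = 0.000000, Gamma_qpp = 0.000000, Gamma_qpq = 0.000000, Gamma_qqq = 0.000000
step 0: V^p = 1.0000, V^q = -0.8750
step 1: k1 = (0.000000, 0.000000), k2 = (0.000000, 0.000000), k3 = (0.000000, 0.000000), k4 = (0.000000, 0.000000); V <- V + (h/6)(k1 + 2k2 + 2k3 + k4): V^p = 1.0000, V^q = -0.8750
step 2: k1 = (0.000000, 0.000000), k2 = (0.000000, 0.000000), k3 = (0.000000, 0.000000), k4 = (0.000000, 0.000000); V <- V + (h/6)(k1 + 2k2 + 2k3 + k4): V^p = 1.0000, V^q = -0.8750
step 3: k1 = (0.000000, 0.000000), k2 = (0.000000, 0.000000), k3 = (0.000000, 0.000000), k4 = (0.000000, 0.000000); V <- V + (h/6)(k1 + 2k2 + 2k3 + k4): V^p = 1.0000, V^q = -0.8750
step 4: k1 = (0.000000, 0.000000), k2 = (0.000000, 0.000000), k3 = (0.000000, 0.000000), k4 = (0.000000, 0.000000); V <- V + (h/6)(k1 + 2k2 + 2k3 + k4): V^p = 1.0000, V^q = -0.8750


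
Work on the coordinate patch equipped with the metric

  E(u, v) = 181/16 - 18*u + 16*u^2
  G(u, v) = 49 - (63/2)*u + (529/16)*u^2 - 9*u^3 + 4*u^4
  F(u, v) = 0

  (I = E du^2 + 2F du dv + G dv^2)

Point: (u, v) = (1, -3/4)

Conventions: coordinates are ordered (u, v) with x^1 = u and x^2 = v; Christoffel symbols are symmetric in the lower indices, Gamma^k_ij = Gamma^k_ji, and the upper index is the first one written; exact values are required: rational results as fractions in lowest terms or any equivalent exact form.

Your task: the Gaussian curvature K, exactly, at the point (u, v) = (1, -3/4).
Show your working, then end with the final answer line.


E = 149/16, F = 0, G = 729/16, EG - F^2 = 108621/256 at the point
E_u = 14, E_v = 0, F_u = 0, F_v = 0, G_u = 189/8, G_v = 0
E_vv = 0, F_uv = 0, G_uu = 481/8
Using the Brioschi determinant formula for K from the metric derivatives:
M1 = [[-E_vv/2 + F_uv - G_uu/2, E_u/2, F_u - E_v/2], [F_v - G_u/2, E, F], [G_v/2, F, G]] = [[-481/16, 7, 0], [-189/16, 149/16, 0], [0, 0, 729/16]]; det M1 = -36815229/4096
M2 = [[0, E_v/2, G_u/2], [E_v/2, E, F], [G_u/2, F, G]] = [[0, 0, 189/16], [0, 149/16, 0], [189/16, 0, 729/16]]; det M2 = -5322429/4096
det M1 - det M2 = -492075/64; K = -492075/64 / (108621/256)^2 = -25600/599427

Answer: K = -25600/599427


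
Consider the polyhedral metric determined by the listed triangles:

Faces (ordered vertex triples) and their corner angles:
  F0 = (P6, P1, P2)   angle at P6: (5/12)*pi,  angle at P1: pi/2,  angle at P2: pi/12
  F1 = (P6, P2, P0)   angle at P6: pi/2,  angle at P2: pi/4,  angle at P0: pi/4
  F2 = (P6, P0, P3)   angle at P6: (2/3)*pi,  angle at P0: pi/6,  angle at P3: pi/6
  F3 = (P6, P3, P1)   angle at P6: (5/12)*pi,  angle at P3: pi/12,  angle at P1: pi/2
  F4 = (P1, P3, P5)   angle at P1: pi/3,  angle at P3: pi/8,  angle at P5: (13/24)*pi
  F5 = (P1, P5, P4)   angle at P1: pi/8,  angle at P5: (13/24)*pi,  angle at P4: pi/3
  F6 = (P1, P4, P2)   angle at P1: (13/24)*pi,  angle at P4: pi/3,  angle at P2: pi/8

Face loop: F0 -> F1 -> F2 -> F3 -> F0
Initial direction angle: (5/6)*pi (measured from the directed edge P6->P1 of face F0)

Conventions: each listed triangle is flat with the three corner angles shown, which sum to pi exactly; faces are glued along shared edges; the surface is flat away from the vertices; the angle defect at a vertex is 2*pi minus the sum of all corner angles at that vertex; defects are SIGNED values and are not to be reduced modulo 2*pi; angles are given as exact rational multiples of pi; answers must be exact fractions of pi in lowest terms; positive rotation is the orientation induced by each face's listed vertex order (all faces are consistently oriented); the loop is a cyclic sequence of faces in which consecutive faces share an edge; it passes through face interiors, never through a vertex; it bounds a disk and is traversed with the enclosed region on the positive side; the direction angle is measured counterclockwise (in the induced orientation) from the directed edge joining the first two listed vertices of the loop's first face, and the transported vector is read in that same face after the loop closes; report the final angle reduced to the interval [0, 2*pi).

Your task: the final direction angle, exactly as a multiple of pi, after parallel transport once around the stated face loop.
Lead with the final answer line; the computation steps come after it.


Answer: final direction angle = (5/6)*pi

enclosed vertex P6: corner angles sum to 2*pi, defect = 2*pi - 2*pi = 0
summing the enclosed defects onto the initial angle, mod 2*pi in the induced orientation:
final angle = (5/6)*pi + 0 = (5/6)*pi (mod 2*pi)
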